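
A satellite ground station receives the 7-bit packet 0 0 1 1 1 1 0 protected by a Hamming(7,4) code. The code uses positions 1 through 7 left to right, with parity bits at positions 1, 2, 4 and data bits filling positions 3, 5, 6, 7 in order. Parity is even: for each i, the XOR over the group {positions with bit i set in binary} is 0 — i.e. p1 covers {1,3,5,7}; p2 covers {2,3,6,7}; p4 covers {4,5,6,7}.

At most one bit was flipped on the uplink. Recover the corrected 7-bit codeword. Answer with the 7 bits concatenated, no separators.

s1 (pos 1,3,5,7): 0⊕1⊕1⊕0 = 0
s2 (pos 2,3,6,7): 0⊕1⊕1⊕0 = 0
s4 (pos 4,5,6,7): 1⊕1⊕1⊕0 = 1
Syndrome s4…s1 = 100 → error at position 4.
Flip position 4: 0011110 → 0010110

0010110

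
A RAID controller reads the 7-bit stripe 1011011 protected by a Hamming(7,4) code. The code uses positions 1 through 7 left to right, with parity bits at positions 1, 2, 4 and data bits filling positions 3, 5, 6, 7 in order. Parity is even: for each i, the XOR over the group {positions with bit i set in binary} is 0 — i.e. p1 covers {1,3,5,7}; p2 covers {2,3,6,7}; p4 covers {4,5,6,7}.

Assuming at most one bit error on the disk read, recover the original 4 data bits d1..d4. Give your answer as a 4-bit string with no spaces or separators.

s1 (pos 1,3,5,7): 1⊕1⊕0⊕1 = 1
s2 (pos 2,3,6,7): 0⊕1⊕1⊕1 = 1
s4 (pos 4,5,6,7): 1⊕0⊕1⊕1 = 1
Syndrome s4…s1 = 111 → error at position 7.
Flip position 7: 1011011 → 1011010
Read data bits from positions 3,5,6,7: 1010

1010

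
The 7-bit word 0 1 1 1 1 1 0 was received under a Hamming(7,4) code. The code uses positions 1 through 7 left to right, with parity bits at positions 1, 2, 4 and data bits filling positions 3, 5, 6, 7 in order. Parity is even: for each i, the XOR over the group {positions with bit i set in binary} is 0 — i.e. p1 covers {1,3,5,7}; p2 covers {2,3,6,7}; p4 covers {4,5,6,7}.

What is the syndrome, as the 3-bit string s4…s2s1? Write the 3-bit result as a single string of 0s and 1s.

110

s1 (pos 1,3,5,7): 0⊕1⊕1⊕0 = 0
s2 (pos 2,3,6,7): 1⊕1⊕1⊕0 = 1
s4 (pos 4,5,6,7): 1⊕1⊕1⊕0 = 1
Syndrome s4…s1 = 110 → error at position 6.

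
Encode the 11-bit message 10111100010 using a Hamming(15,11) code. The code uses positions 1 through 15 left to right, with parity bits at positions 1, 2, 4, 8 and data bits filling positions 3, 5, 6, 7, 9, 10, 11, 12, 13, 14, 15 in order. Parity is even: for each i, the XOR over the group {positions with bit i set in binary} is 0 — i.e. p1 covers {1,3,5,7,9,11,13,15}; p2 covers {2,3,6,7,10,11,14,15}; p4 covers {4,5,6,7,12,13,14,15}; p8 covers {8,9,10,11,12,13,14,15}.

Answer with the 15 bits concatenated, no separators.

Place data at non-parity positions: p1 p2 1 p4 0 1 1 p8 1 1 0 0 0 1 0
p1 (pos 1,3,5,7,9,11,13,15): XOR of data positions = 1⊕0⊕1⊕1⊕0⊕0⊕0 = 1
p2 (pos 2,3,6,7,10,11,14,15): XOR of data positions = 1⊕1⊕1⊕1⊕0⊕1⊕0 = 1
p4 (pos 4,5,6,7,12,13,14,15): XOR of data positions = 0⊕1⊕1⊕0⊕0⊕1⊕0 = 1
p8 (pos 8,9,10,11,12,13,14,15): XOR of data positions = 1⊕1⊕0⊕0⊕0⊕1⊕0 = 1
Codeword: 111101111100010

111101111100010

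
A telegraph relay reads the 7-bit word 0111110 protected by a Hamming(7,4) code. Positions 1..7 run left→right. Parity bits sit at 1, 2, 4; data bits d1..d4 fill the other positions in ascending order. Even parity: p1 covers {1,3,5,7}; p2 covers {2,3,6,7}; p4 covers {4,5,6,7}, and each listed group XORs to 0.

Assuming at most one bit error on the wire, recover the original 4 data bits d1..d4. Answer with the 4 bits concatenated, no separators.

s1 (pos 1,3,5,7): 0⊕1⊕1⊕0 = 0
s2 (pos 2,3,6,7): 1⊕1⊕1⊕0 = 1
s4 (pos 4,5,6,7): 1⊕1⊕1⊕0 = 1
Syndrome s4…s1 = 110 → error at position 6.
Flip position 6: 0111110 → 0111100
Read data bits from positions 3,5,6,7: 1100

1100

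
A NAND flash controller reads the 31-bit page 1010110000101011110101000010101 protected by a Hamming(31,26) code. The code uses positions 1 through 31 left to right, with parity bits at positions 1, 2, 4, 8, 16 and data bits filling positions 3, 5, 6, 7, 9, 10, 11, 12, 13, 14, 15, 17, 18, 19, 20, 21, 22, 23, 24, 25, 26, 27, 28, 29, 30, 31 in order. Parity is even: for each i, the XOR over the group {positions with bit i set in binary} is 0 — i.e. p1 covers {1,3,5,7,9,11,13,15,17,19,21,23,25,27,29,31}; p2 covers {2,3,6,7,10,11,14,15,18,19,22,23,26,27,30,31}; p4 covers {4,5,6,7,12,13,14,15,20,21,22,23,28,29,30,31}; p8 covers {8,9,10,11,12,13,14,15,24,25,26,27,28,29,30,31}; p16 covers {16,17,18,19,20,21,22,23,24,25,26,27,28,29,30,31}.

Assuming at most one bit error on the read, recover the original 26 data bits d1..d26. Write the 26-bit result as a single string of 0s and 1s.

s1 (pos 1,3,5,7,9,11,13,15,17,19,21,23,25,27,29,31): 1⊕1⊕1⊕0⊕0⊕1⊕1⊕1⊕1⊕0⊕0⊕0⊕0⊕1⊕1⊕1 = 0
s2 (pos 2,3,6,7,10,11,14,15,18,19,22,23,26,27,30,31): 0⊕1⊕1⊕0⊕0⊕1⊕0⊕1⊕1⊕0⊕1⊕0⊕0⊕1⊕0⊕1 = 0
s4 (pos 4,5,6,7,12,13,14,15,20,21,22,23,28,29,30,31): 0⊕1⊕1⊕0⊕0⊕1⊕0⊕1⊕1⊕0⊕1⊕0⊕0⊕1⊕0⊕1 = 0
s8 (pos 8,9,10,11,12,13,14,15,24,25,26,27,28,29,30,31): 0⊕0⊕0⊕1⊕0⊕1⊕0⊕1⊕0⊕0⊕0⊕1⊕0⊕1⊕0⊕1 = 0
s16 (pos 16,17,18,19,20,21,22,23,24,25,26,27,28,29,30,31): 1⊕1⊕1⊕0⊕1⊕0⊕1⊕0⊕0⊕0⊕0⊕1⊕0⊕1⊕0⊕1 = 0
Syndrome s16…s1 = 00000 → no error.
Read data bits from positions 3,5,6,7,9,10,11,12,13,14,15,17,18,19,20,21,22,23,24,25,26,27,28,29,30,31: 11100010101110101000010101

11100010101110101000010101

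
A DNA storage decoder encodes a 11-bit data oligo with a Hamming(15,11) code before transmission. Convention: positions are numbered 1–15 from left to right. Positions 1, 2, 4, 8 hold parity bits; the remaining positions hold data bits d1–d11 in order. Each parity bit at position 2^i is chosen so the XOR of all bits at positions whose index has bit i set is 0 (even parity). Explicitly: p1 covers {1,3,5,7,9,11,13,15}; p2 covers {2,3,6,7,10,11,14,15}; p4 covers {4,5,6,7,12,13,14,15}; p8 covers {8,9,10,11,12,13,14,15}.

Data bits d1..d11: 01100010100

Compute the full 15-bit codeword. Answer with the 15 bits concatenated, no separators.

Place data at non-parity positions: p1 p2 0 p4 1 1 0 p8 0 0 1 0 1 0 0
p1 (pos 1,3,5,7,9,11,13,15): XOR of data positions = 0⊕1⊕0⊕0⊕1⊕1⊕0 = 1
p2 (pos 2,3,6,7,10,11,14,15): XOR of data positions = 0⊕1⊕0⊕0⊕1⊕0⊕0 = 0
p4 (pos 4,5,6,7,12,13,14,15): XOR of data positions = 1⊕1⊕0⊕0⊕1⊕0⊕0 = 1
p8 (pos 8,9,10,11,12,13,14,15): XOR of data positions = 0⊕0⊕1⊕0⊕1⊕0⊕0 = 0
Codeword: 100111000010100

100111000010100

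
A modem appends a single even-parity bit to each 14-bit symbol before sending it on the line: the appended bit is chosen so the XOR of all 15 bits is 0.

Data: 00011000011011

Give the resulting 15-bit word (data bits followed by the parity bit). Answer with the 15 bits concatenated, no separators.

XOR of the 14 data bits: 0⊕0⊕0⊕1⊕1⊕0⊕0⊕0⊕0⊕1⊕1⊕0⊕1⊕1 = 0
Parity bit = 0 (so all 15 bits XOR to 0).

000110000110110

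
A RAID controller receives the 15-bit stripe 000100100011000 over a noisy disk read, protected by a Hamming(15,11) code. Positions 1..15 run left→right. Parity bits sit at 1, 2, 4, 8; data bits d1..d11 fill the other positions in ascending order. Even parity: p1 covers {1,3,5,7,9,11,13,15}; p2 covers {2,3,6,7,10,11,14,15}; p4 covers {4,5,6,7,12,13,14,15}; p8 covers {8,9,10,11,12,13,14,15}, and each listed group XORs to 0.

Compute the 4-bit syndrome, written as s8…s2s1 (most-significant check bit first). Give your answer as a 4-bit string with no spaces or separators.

s1 (pos 1,3,5,7,9,11,13,15): 0⊕0⊕0⊕1⊕0⊕1⊕0⊕0 = 0
s2 (pos 2,3,6,7,10,11,14,15): 0⊕0⊕0⊕1⊕0⊕1⊕0⊕0 = 0
s4 (pos 4,5,6,7,12,13,14,15): 1⊕0⊕0⊕1⊕1⊕0⊕0⊕0 = 1
s8 (pos 8,9,10,11,12,13,14,15): 0⊕0⊕0⊕1⊕1⊕0⊕0⊕0 = 0
Syndrome s8…s1 = 0100 → error at position 4.

0100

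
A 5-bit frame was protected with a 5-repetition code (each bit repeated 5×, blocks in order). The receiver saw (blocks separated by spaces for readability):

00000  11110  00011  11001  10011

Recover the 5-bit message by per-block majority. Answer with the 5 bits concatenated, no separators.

01011

Block 1 (00000): 0 ones → 0
Block 2 (11110): 4 ones → 1
Block 3 (00011): 2 ones → 0
Block 4 (11001): 3 ones → 1
Block 5 (10011): 3 ones → 1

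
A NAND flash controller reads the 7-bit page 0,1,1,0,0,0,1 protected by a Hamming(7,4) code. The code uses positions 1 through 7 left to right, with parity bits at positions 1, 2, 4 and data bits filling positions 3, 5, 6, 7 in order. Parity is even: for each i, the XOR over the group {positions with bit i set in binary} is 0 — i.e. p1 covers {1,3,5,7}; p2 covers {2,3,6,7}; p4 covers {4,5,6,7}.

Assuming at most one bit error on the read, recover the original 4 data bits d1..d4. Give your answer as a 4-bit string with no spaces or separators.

s1 (pos 1,3,5,7): 0⊕1⊕0⊕1 = 0
s2 (pos 2,3,6,7): 1⊕1⊕0⊕1 = 1
s4 (pos 4,5,6,7): 0⊕0⊕0⊕1 = 1
Syndrome s4…s1 = 110 → error at position 6.
Flip position 6: 0110001 → 0110011
Read data bits from positions 3,5,6,7: 1011

1011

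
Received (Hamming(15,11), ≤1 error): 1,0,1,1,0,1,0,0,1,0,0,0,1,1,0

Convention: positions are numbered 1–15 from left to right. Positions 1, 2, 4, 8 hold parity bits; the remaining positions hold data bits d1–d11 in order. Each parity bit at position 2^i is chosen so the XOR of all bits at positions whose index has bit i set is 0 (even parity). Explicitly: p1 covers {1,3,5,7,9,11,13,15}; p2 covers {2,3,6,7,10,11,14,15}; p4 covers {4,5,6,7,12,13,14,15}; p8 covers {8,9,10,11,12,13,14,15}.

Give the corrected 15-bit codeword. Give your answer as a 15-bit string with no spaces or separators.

s1 (pos 1,3,5,7,9,11,13,15): 1⊕1⊕0⊕0⊕1⊕0⊕1⊕0 = 0
s2 (pos 2,3,6,7,10,11,14,15): 0⊕1⊕1⊕0⊕0⊕0⊕1⊕0 = 1
s4 (pos 4,5,6,7,12,13,14,15): 1⊕0⊕1⊕0⊕0⊕1⊕1⊕0 = 0
s8 (pos 8,9,10,11,12,13,14,15): 0⊕1⊕0⊕0⊕0⊕1⊕1⊕0 = 1
Syndrome s8…s1 = 1010 → error at position 10.
Flip position 10: 101101001000110 → 101101001100110

101101001100110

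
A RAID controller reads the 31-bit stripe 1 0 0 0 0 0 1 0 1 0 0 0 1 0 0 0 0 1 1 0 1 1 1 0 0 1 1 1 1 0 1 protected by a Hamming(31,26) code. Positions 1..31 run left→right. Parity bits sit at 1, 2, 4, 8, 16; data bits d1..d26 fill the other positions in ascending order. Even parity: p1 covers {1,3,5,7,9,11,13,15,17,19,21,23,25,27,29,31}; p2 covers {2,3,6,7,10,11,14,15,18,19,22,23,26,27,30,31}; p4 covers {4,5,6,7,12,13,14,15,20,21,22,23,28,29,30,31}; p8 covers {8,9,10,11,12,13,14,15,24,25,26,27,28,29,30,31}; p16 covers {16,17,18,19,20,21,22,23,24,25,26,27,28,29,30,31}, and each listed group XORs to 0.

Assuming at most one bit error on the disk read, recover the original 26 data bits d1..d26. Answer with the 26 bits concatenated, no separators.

00011000100011011100111101

s1 (pos 1,3,5,7,9,11,13,15,17,19,21,23,25,27,29,31): 1⊕0⊕0⊕1⊕1⊕0⊕1⊕0⊕0⊕1⊕1⊕1⊕0⊕1⊕1⊕1 = 0
s2 (pos 2,3,6,7,10,11,14,15,18,19,22,23,26,27,30,31): 0⊕0⊕0⊕1⊕0⊕0⊕0⊕0⊕1⊕1⊕1⊕1⊕1⊕1⊕0⊕1 = 0
s4 (pos 4,5,6,7,12,13,14,15,20,21,22,23,28,29,30,31): 0⊕0⊕0⊕1⊕0⊕1⊕0⊕0⊕0⊕1⊕1⊕1⊕1⊕1⊕0⊕1 = 0
s8 (pos 8,9,10,11,12,13,14,15,24,25,26,27,28,29,30,31): 0⊕1⊕0⊕0⊕0⊕1⊕0⊕0⊕0⊕0⊕1⊕1⊕1⊕1⊕0⊕1 = 1
s16 (pos 16,17,18,19,20,21,22,23,24,25,26,27,28,29,30,31): 0⊕0⊕1⊕1⊕0⊕1⊕1⊕1⊕0⊕0⊕1⊕1⊕1⊕1⊕0⊕1 = 0
Syndrome s16…s1 = 01000 → error at position 8.
Flip position 8: 1000001010001000011011100111101 → 1000001110001000011011100111101
Read data bits from positions 3,5,6,7,9,10,11,12,13,14,15,17,18,19,20,21,22,23,24,25,26,27,28,29,30,31: 00011000100011011100111101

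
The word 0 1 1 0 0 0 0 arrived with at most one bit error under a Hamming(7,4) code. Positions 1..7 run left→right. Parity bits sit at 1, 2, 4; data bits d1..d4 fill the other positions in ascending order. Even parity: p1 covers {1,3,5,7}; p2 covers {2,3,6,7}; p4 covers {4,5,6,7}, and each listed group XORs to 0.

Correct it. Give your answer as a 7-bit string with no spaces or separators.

s1 (pos 1,3,5,7): 0⊕1⊕0⊕0 = 1
s2 (pos 2,3,6,7): 1⊕1⊕0⊕0 = 0
s4 (pos 4,5,6,7): 0⊕0⊕0⊕0 = 0
Syndrome s4…s1 = 001 → error at position 1.
Flip position 1: 0110000 → 1110000

1110000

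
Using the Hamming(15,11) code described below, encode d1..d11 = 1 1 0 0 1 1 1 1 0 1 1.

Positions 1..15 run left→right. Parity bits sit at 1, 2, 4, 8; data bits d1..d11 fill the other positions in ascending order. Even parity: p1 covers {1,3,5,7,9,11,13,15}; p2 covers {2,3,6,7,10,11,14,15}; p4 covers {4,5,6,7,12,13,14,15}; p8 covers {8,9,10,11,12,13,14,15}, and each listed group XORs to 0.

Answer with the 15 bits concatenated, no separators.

Place data at non-parity positions: p1 p2 1 p4 1 0 0 p8 1 1 1 1 0 1 1
p1 (pos 1,3,5,7,9,11,13,15): XOR of data positions = 1⊕1⊕0⊕1⊕1⊕0⊕1 = 1
p2 (pos 2,3,6,7,10,11,14,15): XOR of data positions = 1⊕0⊕0⊕1⊕1⊕1⊕1 = 1
p4 (pos 4,5,6,7,12,13,14,15): XOR of data positions = 1⊕0⊕0⊕1⊕0⊕1⊕1 = 0
p8 (pos 8,9,10,11,12,13,14,15): XOR of data positions = 1⊕1⊕1⊕1⊕0⊕1⊕1 = 0
Codeword: 111010001111011

111010001111011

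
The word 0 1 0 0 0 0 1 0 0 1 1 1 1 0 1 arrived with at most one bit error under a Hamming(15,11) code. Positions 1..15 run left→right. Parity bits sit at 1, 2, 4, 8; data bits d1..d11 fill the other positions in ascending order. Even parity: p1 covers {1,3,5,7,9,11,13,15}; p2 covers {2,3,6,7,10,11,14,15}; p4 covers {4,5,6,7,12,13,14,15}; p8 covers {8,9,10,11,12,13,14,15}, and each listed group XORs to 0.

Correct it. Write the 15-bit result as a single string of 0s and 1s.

010000100011101

s1 (pos 1,3,5,7,9,11,13,15): 0⊕0⊕0⊕1⊕0⊕1⊕1⊕1 = 0
s2 (pos 2,3,6,7,10,11,14,15): 1⊕0⊕0⊕1⊕1⊕1⊕0⊕1 = 1
s4 (pos 4,5,6,7,12,13,14,15): 0⊕0⊕0⊕1⊕1⊕1⊕0⊕1 = 0
s8 (pos 8,9,10,11,12,13,14,15): 0⊕0⊕1⊕1⊕1⊕1⊕0⊕1 = 1
Syndrome s8…s1 = 1010 → error at position 10.
Flip position 10: 010000100111101 → 010000100011101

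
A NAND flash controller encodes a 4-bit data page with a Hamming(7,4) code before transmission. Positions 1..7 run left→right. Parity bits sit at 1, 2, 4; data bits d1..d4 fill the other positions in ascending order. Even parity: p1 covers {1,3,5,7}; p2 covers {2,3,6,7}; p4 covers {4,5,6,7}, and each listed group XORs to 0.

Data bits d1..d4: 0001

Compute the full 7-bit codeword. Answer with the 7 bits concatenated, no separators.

Place data at non-parity positions: p1 p2 0 p4 0 0 1
p1 (pos 1,3,5,7): XOR of data positions = 0⊕0⊕1 = 1
p2 (pos 2,3,6,7): XOR of data positions = 0⊕0⊕1 = 1
p4 (pos 4,5,6,7): XOR of data positions = 0⊕0⊕1 = 1
Codeword: 1101001

1101001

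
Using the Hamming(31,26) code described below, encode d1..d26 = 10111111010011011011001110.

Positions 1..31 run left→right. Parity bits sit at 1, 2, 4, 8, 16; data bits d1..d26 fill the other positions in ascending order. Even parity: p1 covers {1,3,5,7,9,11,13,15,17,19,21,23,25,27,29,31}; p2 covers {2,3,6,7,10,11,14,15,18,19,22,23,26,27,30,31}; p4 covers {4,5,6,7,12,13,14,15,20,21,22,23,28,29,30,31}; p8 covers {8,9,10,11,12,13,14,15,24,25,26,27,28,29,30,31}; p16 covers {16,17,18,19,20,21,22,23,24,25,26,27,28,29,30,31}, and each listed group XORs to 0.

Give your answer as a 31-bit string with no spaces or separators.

Place data at non-parity positions: p1 p2 1 p4 0 1 1 p8 1 1 1 1 0 1 0 p16 0 1 1 0 1 1 0 1 1 0 0 1 1 1 0
p1 (pos 1,3,5,7,9,11,13,15,17,19,21,23,25,27,29,31): XOR of data positions = 1⊕0⊕1⊕1⊕1⊕0⊕0⊕0⊕1⊕1⊕0⊕1⊕0⊕1⊕0 = 0
p2 (pos 2,3,6,7,10,11,14,15,18,19,22,23,26,27,30,31): XOR of data positions = 1⊕1⊕1⊕1⊕1⊕1⊕0⊕1⊕1⊕1⊕0⊕0⊕0⊕1⊕0 = 0
p4 (pos 4,5,6,7,12,13,14,15,20,21,22,23,28,29,30,31): XOR of data positions = 0⊕1⊕1⊕1⊕0⊕1⊕0⊕0⊕1⊕1⊕0⊕1⊕1⊕1⊕0 = 1
p8 (pos 8,9,10,11,12,13,14,15,24,25,26,27,28,29,30,31): XOR of data positions = 1⊕1⊕1⊕1⊕0⊕1⊕0⊕1⊕1⊕0⊕0⊕1⊕1⊕1⊕0 = 0
p16 (pos 16,17,18,19,20,21,22,23,24,25,26,27,28,29,30,31): XOR of data positions = 0⊕1⊕1⊕0⊕1⊕1⊕0⊕1⊕1⊕0⊕0⊕1⊕1⊕1⊕0 = 1
Codeword: 0011011011110101011011011001110

0011011011110101011011011001110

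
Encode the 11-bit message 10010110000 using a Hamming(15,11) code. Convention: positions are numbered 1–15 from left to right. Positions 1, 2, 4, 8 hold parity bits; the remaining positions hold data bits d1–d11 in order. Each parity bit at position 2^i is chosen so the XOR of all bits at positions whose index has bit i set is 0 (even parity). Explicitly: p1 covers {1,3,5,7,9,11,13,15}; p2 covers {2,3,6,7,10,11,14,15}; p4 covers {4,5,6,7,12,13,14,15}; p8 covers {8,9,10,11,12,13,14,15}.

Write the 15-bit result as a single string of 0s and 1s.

101100100110000

Place data at non-parity positions: p1 p2 1 p4 0 0 1 p8 0 1 1 0 0 0 0
p1 (pos 1,3,5,7,9,11,13,15): XOR of data positions = 1⊕0⊕1⊕0⊕1⊕0⊕0 = 1
p2 (pos 2,3,6,7,10,11,14,15): XOR of data positions = 1⊕0⊕1⊕1⊕1⊕0⊕0 = 0
p4 (pos 4,5,6,7,12,13,14,15): XOR of data positions = 0⊕0⊕1⊕0⊕0⊕0⊕0 = 1
p8 (pos 8,9,10,11,12,13,14,15): XOR of data positions = 0⊕1⊕1⊕0⊕0⊕0⊕0 = 0
Codeword: 101100100110000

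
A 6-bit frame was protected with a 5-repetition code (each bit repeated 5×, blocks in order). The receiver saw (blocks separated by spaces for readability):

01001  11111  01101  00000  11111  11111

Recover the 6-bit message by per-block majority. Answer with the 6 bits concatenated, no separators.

011011

Block 1 (01001): 2 ones → 0
Block 2 (11111): 5 ones → 1
Block 3 (01101): 3 ones → 1
Block 4 (00000): 0 ones → 0
Block 5 (11111): 5 ones → 1
Block 6 (11111): 5 ones → 1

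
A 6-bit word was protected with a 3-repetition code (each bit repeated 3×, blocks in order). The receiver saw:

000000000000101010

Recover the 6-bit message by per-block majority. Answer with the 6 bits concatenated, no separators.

000010

Block 1 (000): 0 ones → 0
Block 2 (000): 0 ones → 0
Block 3 (000): 0 ones → 0
Block 4 (000): 0 ones → 0
Block 5 (101): 2 ones → 1
Block 6 (010): 1 one → 0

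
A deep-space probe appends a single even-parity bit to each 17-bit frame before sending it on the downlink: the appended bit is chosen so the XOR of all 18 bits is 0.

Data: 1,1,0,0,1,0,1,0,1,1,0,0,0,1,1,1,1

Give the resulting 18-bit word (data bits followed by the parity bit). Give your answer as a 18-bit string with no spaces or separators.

110010101100011110

XOR of the 17 data bits: 1⊕1⊕0⊕0⊕1⊕0⊕1⊕0⊕1⊕1⊕0⊕0⊕0⊕1⊕1⊕1⊕1 = 0
Parity bit = 0 (so all 18 bits XOR to 0).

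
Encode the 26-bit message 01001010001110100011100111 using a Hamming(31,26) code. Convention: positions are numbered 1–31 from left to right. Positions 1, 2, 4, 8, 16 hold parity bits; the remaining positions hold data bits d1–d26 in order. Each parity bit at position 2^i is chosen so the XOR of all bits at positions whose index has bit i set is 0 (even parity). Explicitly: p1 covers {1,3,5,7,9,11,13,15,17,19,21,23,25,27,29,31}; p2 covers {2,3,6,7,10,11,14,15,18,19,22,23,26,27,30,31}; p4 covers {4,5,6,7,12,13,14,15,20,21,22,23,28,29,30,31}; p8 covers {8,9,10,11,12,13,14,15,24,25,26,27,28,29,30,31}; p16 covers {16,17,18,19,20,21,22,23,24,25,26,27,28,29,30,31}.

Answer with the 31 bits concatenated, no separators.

Place data at non-parity positions: p1 p2 0 p4 1 0 0 p8 1 0 1 0 0 0 1 p16 1 1 0 1 0 0 0 1 1 1 0 0 1 1 1
p1 (pos 1,3,5,7,9,11,13,15,17,19,21,23,25,27,29,31): XOR of data positions = 0⊕1⊕0⊕1⊕1⊕0⊕1⊕1⊕0⊕0⊕0⊕1⊕0⊕1⊕1 = 0
p2 (pos 2,3,6,7,10,11,14,15,18,19,22,23,26,27,30,31): XOR of data positions = 0⊕0⊕0⊕0⊕1⊕0⊕1⊕1⊕0⊕0⊕0⊕1⊕0⊕1⊕1 = 0
p4 (pos 4,5,6,7,12,13,14,15,20,21,22,23,28,29,30,31): XOR of data positions = 1⊕0⊕0⊕0⊕0⊕0⊕1⊕1⊕0⊕0⊕0⊕0⊕1⊕1⊕1 = 0
p8 (pos 8,9,10,11,12,13,14,15,24,25,26,27,28,29,30,31): XOR of data positions = 1⊕0⊕1⊕0⊕0⊕0⊕1⊕1⊕1⊕1⊕0⊕0⊕1⊕1⊕1 = 1
p16 (pos 16,17,18,19,20,21,22,23,24,25,26,27,28,29,30,31): XOR of data positions = 1⊕1⊕0⊕1⊕0⊕0⊕0⊕1⊕1⊕1⊕0⊕0⊕1⊕1⊕1 = 1
Codeword: 0000100110100011110100011100111

0000100110100011110100011100111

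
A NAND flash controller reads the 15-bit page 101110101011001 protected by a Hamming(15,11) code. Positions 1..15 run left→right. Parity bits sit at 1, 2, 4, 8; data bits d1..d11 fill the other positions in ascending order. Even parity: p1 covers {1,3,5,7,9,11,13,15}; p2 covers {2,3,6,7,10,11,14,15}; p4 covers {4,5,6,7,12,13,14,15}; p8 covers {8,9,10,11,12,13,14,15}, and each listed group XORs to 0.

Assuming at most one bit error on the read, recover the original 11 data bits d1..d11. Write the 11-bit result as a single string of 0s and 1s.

s1 (pos 1,3,5,7,9,11,13,15): 1⊕1⊕1⊕1⊕1⊕1⊕0⊕1 = 1
s2 (pos 2,3,6,7,10,11,14,15): 0⊕1⊕0⊕1⊕0⊕1⊕0⊕1 = 0
s4 (pos 4,5,6,7,12,13,14,15): 1⊕1⊕0⊕1⊕1⊕0⊕0⊕1 = 1
s8 (pos 8,9,10,11,12,13,14,15): 0⊕1⊕0⊕1⊕1⊕0⊕0⊕1 = 0
Syndrome s8…s1 = 0101 → error at position 5.
Flip position 5: 101110101011001 → 101100101011001
Read data bits from positions 3,5,6,7,9,10,11,12,13,14,15: 10011011001

10011011001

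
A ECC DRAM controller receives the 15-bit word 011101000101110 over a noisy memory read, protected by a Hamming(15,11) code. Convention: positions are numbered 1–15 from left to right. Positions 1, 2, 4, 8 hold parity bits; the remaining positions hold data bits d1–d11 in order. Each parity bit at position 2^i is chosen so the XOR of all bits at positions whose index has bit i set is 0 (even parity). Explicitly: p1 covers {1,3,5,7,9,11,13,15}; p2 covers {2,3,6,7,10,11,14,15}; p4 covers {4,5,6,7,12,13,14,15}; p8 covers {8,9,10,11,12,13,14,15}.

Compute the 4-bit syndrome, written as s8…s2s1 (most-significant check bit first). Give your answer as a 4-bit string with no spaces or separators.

s1 (pos 1,3,5,7,9,11,13,15): 0⊕1⊕0⊕0⊕0⊕0⊕1⊕0 = 0
s2 (pos 2,3,6,7,10,11,14,15): 1⊕1⊕1⊕0⊕1⊕0⊕1⊕0 = 1
s4 (pos 4,5,6,7,12,13,14,15): 1⊕0⊕1⊕0⊕1⊕1⊕1⊕0 = 1
s8 (pos 8,9,10,11,12,13,14,15): 0⊕0⊕1⊕0⊕1⊕1⊕1⊕0 = 0
Syndrome s8…s1 = 0110 → error at position 6.

0110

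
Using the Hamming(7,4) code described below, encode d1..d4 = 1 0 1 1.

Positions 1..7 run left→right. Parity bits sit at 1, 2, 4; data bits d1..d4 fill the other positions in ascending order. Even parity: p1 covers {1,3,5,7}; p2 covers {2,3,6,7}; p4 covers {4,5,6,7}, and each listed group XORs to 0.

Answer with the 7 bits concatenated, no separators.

0110011

Place data at non-parity positions: p1 p2 1 p4 0 1 1
p1 (pos 1,3,5,7): XOR of data positions = 1⊕0⊕1 = 0
p2 (pos 2,3,6,7): XOR of data positions = 1⊕1⊕1 = 1
p4 (pos 4,5,6,7): XOR of data positions = 0⊕1⊕1 = 0
Codeword: 0110011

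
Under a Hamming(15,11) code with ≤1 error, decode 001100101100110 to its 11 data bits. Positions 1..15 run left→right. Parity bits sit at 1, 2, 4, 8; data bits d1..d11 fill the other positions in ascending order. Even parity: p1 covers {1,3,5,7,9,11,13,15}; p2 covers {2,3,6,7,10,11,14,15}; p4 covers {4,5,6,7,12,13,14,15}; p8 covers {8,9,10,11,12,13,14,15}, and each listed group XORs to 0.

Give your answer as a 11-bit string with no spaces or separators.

s1 (pos 1,3,5,7,9,11,13,15): 0⊕1⊕0⊕1⊕1⊕0⊕1⊕0 = 0
s2 (pos 2,3,6,7,10,11,14,15): 0⊕1⊕0⊕1⊕1⊕0⊕1⊕0 = 0
s4 (pos 4,5,6,7,12,13,14,15): 1⊕0⊕0⊕1⊕0⊕1⊕1⊕0 = 0
s8 (pos 8,9,10,11,12,13,14,15): 0⊕1⊕1⊕0⊕0⊕1⊕1⊕0 = 0
Syndrome s8…s1 = 0000 → no error.
Read data bits from positions 3,5,6,7,9,10,11,12,13,14,15: 10011100110

10011100110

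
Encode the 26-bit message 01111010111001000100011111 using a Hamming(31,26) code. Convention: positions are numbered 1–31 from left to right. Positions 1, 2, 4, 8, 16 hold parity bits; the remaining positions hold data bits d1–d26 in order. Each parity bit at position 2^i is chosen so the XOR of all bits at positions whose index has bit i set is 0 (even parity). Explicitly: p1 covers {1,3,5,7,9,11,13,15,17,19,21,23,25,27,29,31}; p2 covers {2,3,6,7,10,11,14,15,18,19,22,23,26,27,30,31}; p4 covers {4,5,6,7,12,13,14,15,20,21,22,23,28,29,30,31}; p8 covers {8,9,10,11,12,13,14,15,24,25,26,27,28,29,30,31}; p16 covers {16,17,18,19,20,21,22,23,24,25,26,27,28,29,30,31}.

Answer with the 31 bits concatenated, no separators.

1001111010101111001000100011111

Place data at non-parity positions: p1 p2 0 p4 1 1 1 p8 1 0 1 0 1 1 1 p16 0 0 1 0 0 0 1 0 0 0 1 1 1 1 1
p1 (pos 1,3,5,7,9,11,13,15,17,19,21,23,25,27,29,31): XOR of data positions = 0⊕1⊕1⊕1⊕1⊕1⊕1⊕0⊕1⊕0⊕1⊕0⊕1⊕1⊕1 = 1
p2 (pos 2,3,6,7,10,11,14,15,18,19,22,23,26,27,30,31): XOR of data positions = 0⊕1⊕1⊕0⊕1⊕1⊕1⊕0⊕1⊕0⊕1⊕0⊕1⊕1⊕1 = 0
p4 (pos 4,5,6,7,12,13,14,15,20,21,22,23,28,29,30,31): XOR of data positions = 1⊕1⊕1⊕0⊕1⊕1⊕1⊕0⊕0⊕0⊕1⊕1⊕1⊕1⊕1 = 1
p8 (pos 8,9,10,11,12,13,14,15,24,25,26,27,28,29,30,31): XOR of data positions = 1⊕0⊕1⊕0⊕1⊕1⊕1⊕0⊕0⊕0⊕1⊕1⊕1⊕1⊕1 = 0
p16 (pos 16,17,18,19,20,21,22,23,24,25,26,27,28,29,30,31): XOR of data positions = 0⊕0⊕1⊕0⊕0⊕0⊕1⊕0⊕0⊕0⊕1⊕1⊕1⊕1⊕1 = 1
Codeword: 1001111010101111001000100011111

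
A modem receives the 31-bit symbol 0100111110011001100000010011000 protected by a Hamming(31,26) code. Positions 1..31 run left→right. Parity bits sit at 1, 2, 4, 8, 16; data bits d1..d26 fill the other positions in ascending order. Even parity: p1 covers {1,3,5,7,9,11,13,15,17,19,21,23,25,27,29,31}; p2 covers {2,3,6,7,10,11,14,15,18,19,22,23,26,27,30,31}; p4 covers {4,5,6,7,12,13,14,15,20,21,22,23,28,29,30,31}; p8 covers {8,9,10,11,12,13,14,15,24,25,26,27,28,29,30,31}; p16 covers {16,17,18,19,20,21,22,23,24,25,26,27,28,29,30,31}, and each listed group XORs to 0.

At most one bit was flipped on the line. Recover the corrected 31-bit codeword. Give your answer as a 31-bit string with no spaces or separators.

s1 (pos 1,3,5,7,9,11,13,15,17,19,21,23,25,27,29,31): 0⊕0⊕1⊕1⊕1⊕0⊕1⊕0⊕1⊕0⊕0⊕0⊕0⊕1⊕0⊕0 = 0
s2 (pos 2,3,6,7,10,11,14,15,18,19,22,23,26,27,30,31): 1⊕0⊕1⊕1⊕0⊕0⊕0⊕0⊕0⊕0⊕0⊕0⊕0⊕1⊕0⊕0 = 0
s4 (pos 4,5,6,7,12,13,14,15,20,21,22,23,28,29,30,31): 0⊕1⊕1⊕1⊕1⊕1⊕0⊕0⊕0⊕0⊕0⊕0⊕1⊕0⊕0⊕0 = 0
s8 (pos 8,9,10,11,12,13,14,15,24,25,26,27,28,29,30,31): 1⊕1⊕0⊕0⊕1⊕1⊕0⊕0⊕1⊕0⊕0⊕1⊕1⊕0⊕0⊕0 = 1
s16 (pos 16,17,18,19,20,21,22,23,24,25,26,27,28,29,30,31): 1⊕1⊕0⊕0⊕0⊕0⊕0⊕0⊕1⊕0⊕0⊕1⊕1⊕0⊕0⊕0 = 1
Syndrome s16…s1 = 11000 → error at position 24.
Flip position 24: 0100111110011001100000010011000 → 0100111110011001100000000011000

0100111110011001100000000011000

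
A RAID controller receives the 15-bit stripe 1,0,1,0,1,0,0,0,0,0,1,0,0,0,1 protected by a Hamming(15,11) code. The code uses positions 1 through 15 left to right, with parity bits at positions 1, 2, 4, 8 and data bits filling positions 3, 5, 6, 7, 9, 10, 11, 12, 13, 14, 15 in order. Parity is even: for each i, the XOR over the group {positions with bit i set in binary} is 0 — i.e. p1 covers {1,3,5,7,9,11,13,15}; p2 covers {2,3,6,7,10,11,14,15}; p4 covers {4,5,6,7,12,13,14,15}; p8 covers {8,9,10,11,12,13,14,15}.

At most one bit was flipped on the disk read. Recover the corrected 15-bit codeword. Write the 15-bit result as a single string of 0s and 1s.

s1 (pos 1,3,5,7,9,11,13,15): 1⊕1⊕1⊕0⊕0⊕1⊕0⊕1 = 1
s2 (pos 2,3,6,7,10,11,14,15): 0⊕1⊕0⊕0⊕0⊕1⊕0⊕1 = 1
s4 (pos 4,5,6,7,12,13,14,15): 0⊕1⊕0⊕0⊕0⊕0⊕0⊕1 = 0
s8 (pos 8,9,10,11,12,13,14,15): 0⊕0⊕0⊕1⊕0⊕0⊕0⊕1 = 0
Syndrome s8…s1 = 0011 → error at position 3.
Flip position 3: 101010000010001 → 100010000010001

100010000010001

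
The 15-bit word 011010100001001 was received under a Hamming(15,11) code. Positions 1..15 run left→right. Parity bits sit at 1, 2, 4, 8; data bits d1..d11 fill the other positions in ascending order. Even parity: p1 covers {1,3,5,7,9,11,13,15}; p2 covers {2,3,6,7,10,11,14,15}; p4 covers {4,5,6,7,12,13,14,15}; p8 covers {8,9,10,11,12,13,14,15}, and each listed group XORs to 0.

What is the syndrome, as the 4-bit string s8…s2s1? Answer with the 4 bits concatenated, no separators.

s1 (pos 1,3,5,7,9,11,13,15): 0⊕1⊕1⊕1⊕0⊕0⊕0⊕1 = 0
s2 (pos 2,3,6,7,10,11,14,15): 1⊕1⊕0⊕1⊕0⊕0⊕0⊕1 = 0
s4 (pos 4,5,6,7,12,13,14,15): 0⊕1⊕0⊕1⊕1⊕0⊕0⊕1 = 0
s8 (pos 8,9,10,11,12,13,14,15): 0⊕0⊕0⊕0⊕1⊕0⊕0⊕1 = 0
Syndrome s8…s1 = 0000 → no error.

0000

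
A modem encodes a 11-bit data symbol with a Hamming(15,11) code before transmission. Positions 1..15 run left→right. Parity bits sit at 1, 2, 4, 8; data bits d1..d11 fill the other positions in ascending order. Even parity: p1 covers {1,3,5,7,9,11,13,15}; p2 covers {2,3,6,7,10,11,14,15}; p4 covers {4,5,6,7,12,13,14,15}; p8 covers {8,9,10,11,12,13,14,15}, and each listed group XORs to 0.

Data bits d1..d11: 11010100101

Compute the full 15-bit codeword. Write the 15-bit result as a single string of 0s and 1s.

101010110100101

Place data at non-parity positions: p1 p2 1 p4 1 0 1 p8 0 1 0 0 1 0 1
p1 (pos 1,3,5,7,9,11,13,15): XOR of data positions = 1⊕1⊕1⊕0⊕0⊕1⊕1 = 1
p2 (pos 2,3,6,7,10,11,14,15): XOR of data positions = 1⊕0⊕1⊕1⊕0⊕0⊕1 = 0
p4 (pos 4,5,6,7,12,13,14,15): XOR of data positions = 1⊕0⊕1⊕0⊕1⊕0⊕1 = 0
p8 (pos 8,9,10,11,12,13,14,15): XOR of data positions = 0⊕1⊕0⊕0⊕1⊕0⊕1 = 1
Codeword: 101010110100101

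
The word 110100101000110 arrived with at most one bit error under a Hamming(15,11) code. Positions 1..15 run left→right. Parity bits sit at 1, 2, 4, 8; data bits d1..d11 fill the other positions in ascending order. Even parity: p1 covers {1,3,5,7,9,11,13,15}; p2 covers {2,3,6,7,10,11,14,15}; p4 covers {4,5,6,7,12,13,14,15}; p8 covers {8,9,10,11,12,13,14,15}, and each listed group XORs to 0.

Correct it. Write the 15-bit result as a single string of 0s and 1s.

110100101100110

s1 (pos 1,3,5,7,9,11,13,15): 1⊕0⊕0⊕1⊕1⊕0⊕1⊕0 = 0
s2 (pos 2,3,6,7,10,11,14,15): 1⊕0⊕0⊕1⊕0⊕0⊕1⊕0 = 1
s4 (pos 4,5,6,7,12,13,14,15): 1⊕0⊕0⊕1⊕0⊕1⊕1⊕0 = 0
s8 (pos 8,9,10,11,12,13,14,15): 0⊕1⊕0⊕0⊕0⊕1⊕1⊕0 = 1
Syndrome s8…s1 = 1010 → error at position 10.
Flip position 10: 110100101000110 → 110100101100110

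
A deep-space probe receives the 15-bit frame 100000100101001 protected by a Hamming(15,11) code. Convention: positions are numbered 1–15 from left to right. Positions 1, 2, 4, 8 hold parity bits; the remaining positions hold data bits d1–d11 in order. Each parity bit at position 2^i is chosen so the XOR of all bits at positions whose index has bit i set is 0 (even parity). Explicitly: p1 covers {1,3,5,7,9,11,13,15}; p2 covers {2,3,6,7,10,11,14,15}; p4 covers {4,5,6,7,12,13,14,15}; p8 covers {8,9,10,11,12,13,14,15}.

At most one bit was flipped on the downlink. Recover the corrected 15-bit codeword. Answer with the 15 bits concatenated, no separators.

s1 (pos 1,3,5,7,9,11,13,15): 1⊕0⊕0⊕1⊕0⊕0⊕0⊕1 = 1
s2 (pos 2,3,6,7,10,11,14,15): 0⊕0⊕0⊕1⊕1⊕0⊕0⊕1 = 1
s4 (pos 4,5,6,7,12,13,14,15): 0⊕0⊕0⊕1⊕1⊕0⊕0⊕1 = 1
s8 (pos 8,9,10,11,12,13,14,15): 0⊕0⊕1⊕0⊕1⊕0⊕0⊕1 = 1
Syndrome s8…s1 = 1111 → error at position 15.
Flip position 15: 100000100101001 → 100000100101000

100000100101000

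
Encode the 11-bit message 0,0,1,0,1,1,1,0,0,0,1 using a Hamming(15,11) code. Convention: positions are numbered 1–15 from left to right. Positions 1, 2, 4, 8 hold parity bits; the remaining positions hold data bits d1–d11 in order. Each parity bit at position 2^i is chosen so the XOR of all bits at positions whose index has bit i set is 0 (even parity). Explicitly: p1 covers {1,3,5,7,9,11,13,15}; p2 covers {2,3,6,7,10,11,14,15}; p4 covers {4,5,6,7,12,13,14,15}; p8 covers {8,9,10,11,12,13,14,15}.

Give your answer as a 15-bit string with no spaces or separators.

100001001110001

Place data at non-parity positions: p1 p2 0 p4 0 1 0 p8 1 1 1 0 0 0 1
p1 (pos 1,3,5,7,9,11,13,15): XOR of data positions = 0⊕0⊕0⊕1⊕1⊕0⊕1 = 1
p2 (pos 2,3,6,7,10,11,14,15): XOR of data positions = 0⊕1⊕0⊕1⊕1⊕0⊕1 = 0
p4 (pos 4,5,6,7,12,13,14,15): XOR of data positions = 0⊕1⊕0⊕0⊕0⊕0⊕1 = 0
p8 (pos 8,9,10,11,12,13,14,15): XOR of data positions = 1⊕1⊕1⊕0⊕0⊕0⊕1 = 0
Codeword: 100001001110001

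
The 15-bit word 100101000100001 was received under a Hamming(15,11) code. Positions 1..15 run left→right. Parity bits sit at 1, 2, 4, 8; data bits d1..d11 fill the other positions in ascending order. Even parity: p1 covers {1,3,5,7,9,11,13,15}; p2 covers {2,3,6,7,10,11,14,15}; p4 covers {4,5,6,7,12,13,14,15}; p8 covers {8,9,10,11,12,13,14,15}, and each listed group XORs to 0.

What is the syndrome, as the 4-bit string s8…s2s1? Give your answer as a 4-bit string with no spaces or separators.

s1 (pos 1,3,5,7,9,11,13,15): 1⊕0⊕0⊕0⊕0⊕0⊕0⊕1 = 0
s2 (pos 2,3,6,7,10,11,14,15): 0⊕0⊕1⊕0⊕1⊕0⊕0⊕1 = 1
s4 (pos 4,5,6,7,12,13,14,15): 1⊕0⊕1⊕0⊕0⊕0⊕0⊕1 = 1
s8 (pos 8,9,10,11,12,13,14,15): 0⊕0⊕1⊕0⊕0⊕0⊕0⊕1 = 0
Syndrome s8…s1 = 0110 → error at position 6.

0110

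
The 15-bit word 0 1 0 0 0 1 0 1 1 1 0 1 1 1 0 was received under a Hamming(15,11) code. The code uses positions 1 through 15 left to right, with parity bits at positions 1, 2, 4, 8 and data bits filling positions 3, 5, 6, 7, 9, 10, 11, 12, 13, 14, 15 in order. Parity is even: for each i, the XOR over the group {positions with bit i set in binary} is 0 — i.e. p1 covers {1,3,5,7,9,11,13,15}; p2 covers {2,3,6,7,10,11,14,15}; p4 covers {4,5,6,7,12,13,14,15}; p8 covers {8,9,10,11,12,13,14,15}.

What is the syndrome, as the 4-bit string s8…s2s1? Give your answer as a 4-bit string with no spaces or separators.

0000

s1 (pos 1,3,5,7,9,11,13,15): 0⊕0⊕0⊕0⊕1⊕0⊕1⊕0 = 0
s2 (pos 2,3,6,7,10,11,14,15): 1⊕0⊕1⊕0⊕1⊕0⊕1⊕0 = 0
s4 (pos 4,5,6,7,12,13,14,15): 0⊕0⊕1⊕0⊕1⊕1⊕1⊕0 = 0
s8 (pos 8,9,10,11,12,13,14,15): 1⊕1⊕1⊕0⊕1⊕1⊕1⊕0 = 0
Syndrome s8…s1 = 0000 → no error.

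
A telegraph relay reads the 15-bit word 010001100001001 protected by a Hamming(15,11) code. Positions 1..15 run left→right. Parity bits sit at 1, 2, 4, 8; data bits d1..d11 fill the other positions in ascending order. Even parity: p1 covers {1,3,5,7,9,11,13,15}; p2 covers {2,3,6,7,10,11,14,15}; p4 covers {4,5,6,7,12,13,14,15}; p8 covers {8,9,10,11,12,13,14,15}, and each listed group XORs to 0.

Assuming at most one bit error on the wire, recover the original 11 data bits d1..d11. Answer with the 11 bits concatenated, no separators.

00110001001

s1 (pos 1,3,5,7,9,11,13,15): 0⊕0⊕0⊕1⊕0⊕0⊕0⊕1 = 0
s2 (pos 2,3,6,7,10,11,14,15): 1⊕0⊕1⊕1⊕0⊕0⊕0⊕1 = 0
s4 (pos 4,5,6,7,12,13,14,15): 0⊕0⊕1⊕1⊕1⊕0⊕0⊕1 = 0
s8 (pos 8,9,10,11,12,13,14,15): 0⊕0⊕0⊕0⊕1⊕0⊕0⊕1 = 0
Syndrome s8…s1 = 0000 → no error.
Read data bits from positions 3,5,6,7,9,10,11,12,13,14,15: 00110001001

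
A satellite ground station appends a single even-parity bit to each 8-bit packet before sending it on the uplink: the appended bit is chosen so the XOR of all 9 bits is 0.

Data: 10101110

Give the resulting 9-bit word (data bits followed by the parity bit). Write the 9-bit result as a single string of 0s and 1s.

XOR of the 8 data bits: 1⊕0⊕1⊕0⊕1⊕1⊕1⊕0 = 1
Parity bit = 1 (so all 9 bits XOR to 0).

101011101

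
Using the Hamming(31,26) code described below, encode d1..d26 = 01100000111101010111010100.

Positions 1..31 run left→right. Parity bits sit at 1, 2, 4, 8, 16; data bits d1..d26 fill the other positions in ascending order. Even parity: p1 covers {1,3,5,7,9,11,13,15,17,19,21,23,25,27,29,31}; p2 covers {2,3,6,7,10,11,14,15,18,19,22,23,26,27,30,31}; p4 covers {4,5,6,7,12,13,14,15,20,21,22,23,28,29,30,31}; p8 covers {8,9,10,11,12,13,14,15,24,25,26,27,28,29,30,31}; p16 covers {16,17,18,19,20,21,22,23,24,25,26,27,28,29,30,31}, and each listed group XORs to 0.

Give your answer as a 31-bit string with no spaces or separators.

Place data at non-parity positions: p1 p2 0 p4 1 1 0 p8 0 0 0 0 1 1 1 p16 1 0 1 0 1 0 1 1 1 0 1 0 1 0 0
p1 (pos 1,3,5,7,9,11,13,15,17,19,21,23,25,27,29,31): XOR of data positions = 0⊕1⊕0⊕0⊕0⊕1⊕1⊕1⊕1⊕1⊕1⊕1⊕1⊕1⊕0 = 0
p2 (pos 2,3,6,7,10,11,14,15,18,19,22,23,26,27,30,31): XOR of data positions = 0⊕1⊕0⊕0⊕0⊕1⊕1⊕0⊕1⊕0⊕1⊕0⊕1⊕0⊕0 = 0
p4 (pos 4,5,6,7,12,13,14,15,20,21,22,23,28,29,30,31): XOR of data positions = 1⊕1⊕0⊕0⊕1⊕1⊕1⊕0⊕1⊕0⊕1⊕0⊕1⊕0⊕0 = 0
p8 (pos 8,9,10,11,12,13,14,15,24,25,26,27,28,29,30,31): XOR of data positions = 0⊕0⊕0⊕0⊕1⊕1⊕1⊕1⊕1⊕0⊕1⊕0⊕1⊕0⊕0 = 1
p16 (pos 16,17,18,19,20,21,22,23,24,25,26,27,28,29,30,31): XOR of data positions = 1⊕0⊕1⊕0⊕1⊕0⊕1⊕1⊕1⊕0⊕1⊕0⊕1⊕0⊕0 = 0
Codeword: 0000110100001110101010111010100

0000110100001110101010111010100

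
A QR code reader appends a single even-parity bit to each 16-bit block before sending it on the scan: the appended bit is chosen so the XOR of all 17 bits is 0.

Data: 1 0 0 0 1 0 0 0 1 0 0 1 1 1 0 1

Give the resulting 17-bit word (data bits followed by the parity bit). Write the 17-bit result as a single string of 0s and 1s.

10001000100111011

XOR of the 16 data bits: 1⊕0⊕0⊕0⊕1⊕0⊕0⊕0⊕1⊕0⊕0⊕1⊕1⊕1⊕0⊕1 = 1
Parity bit = 1 (so all 17 bits XOR to 0).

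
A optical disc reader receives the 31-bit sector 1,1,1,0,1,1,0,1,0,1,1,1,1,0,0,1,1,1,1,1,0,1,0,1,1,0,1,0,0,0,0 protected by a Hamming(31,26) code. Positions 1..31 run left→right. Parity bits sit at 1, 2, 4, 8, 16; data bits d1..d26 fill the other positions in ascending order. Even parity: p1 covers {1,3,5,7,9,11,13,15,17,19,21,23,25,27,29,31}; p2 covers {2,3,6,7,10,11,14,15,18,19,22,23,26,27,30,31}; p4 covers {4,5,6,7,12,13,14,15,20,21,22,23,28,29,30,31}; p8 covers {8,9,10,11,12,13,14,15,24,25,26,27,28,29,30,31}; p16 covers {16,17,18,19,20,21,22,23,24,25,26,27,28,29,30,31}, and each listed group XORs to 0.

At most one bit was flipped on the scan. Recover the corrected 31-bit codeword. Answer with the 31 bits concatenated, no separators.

s1 (pos 1,3,5,7,9,11,13,15,17,19,21,23,25,27,29,31): 1⊕1⊕1⊕0⊕0⊕1⊕1⊕0⊕1⊕1⊕0⊕0⊕1⊕1⊕0⊕0 = 1
s2 (pos 2,3,6,7,10,11,14,15,18,19,22,23,26,27,30,31): 1⊕1⊕1⊕0⊕1⊕1⊕0⊕0⊕1⊕1⊕1⊕0⊕0⊕1⊕0⊕0 = 1
s4 (pos 4,5,6,7,12,13,14,15,20,21,22,23,28,29,30,31): 0⊕1⊕1⊕0⊕1⊕1⊕0⊕0⊕1⊕0⊕1⊕0⊕0⊕0⊕0⊕0 = 0
s8 (pos 8,9,10,11,12,13,14,15,24,25,26,27,28,29,30,31): 1⊕0⊕1⊕1⊕1⊕1⊕0⊕0⊕1⊕1⊕0⊕1⊕0⊕0⊕0⊕0 = 0
s16 (pos 16,17,18,19,20,21,22,23,24,25,26,27,28,29,30,31): 1⊕1⊕1⊕1⊕1⊕0⊕1⊕0⊕1⊕1⊕0⊕1⊕0⊕0⊕0⊕0 = 1
Syndrome s16…s1 = 10011 → error at position 19.
Flip position 19: 1110110101111001111101011010000 → 1110110101111001110101011010000

1110110101111001110101011010000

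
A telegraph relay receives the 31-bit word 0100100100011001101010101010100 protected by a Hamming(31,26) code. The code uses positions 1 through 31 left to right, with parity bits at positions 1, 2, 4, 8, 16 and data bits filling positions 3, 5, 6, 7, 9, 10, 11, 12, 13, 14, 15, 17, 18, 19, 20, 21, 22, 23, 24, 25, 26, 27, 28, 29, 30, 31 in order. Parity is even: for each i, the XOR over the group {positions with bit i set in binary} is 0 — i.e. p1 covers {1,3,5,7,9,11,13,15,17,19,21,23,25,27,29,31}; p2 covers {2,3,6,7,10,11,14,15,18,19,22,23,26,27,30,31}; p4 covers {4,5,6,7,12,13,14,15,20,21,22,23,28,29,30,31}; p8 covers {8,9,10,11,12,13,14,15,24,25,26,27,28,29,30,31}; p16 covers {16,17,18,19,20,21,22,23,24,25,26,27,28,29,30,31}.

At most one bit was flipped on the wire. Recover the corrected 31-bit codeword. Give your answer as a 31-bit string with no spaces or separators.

s1 (pos 1,3,5,7,9,11,13,15,17,19,21,23,25,27,29,31): 0⊕0⊕1⊕0⊕0⊕0⊕1⊕0⊕1⊕1⊕1⊕1⊕1⊕1⊕1⊕0 = 1
s2 (pos 2,3,6,7,10,11,14,15,18,19,22,23,26,27,30,31): 1⊕0⊕0⊕0⊕0⊕0⊕0⊕0⊕0⊕1⊕0⊕1⊕0⊕1⊕0⊕0 = 0
s4 (pos 4,5,6,7,12,13,14,15,20,21,22,23,28,29,30,31): 0⊕1⊕0⊕0⊕1⊕1⊕0⊕0⊕0⊕1⊕0⊕1⊕0⊕1⊕0⊕0 = 0
s8 (pos 8,9,10,11,12,13,14,15,24,25,26,27,28,29,30,31): 1⊕0⊕0⊕0⊕1⊕1⊕0⊕0⊕0⊕1⊕0⊕1⊕0⊕1⊕0⊕0 = 0
s16 (pos 16,17,18,19,20,21,22,23,24,25,26,27,28,29,30,31): 1⊕1⊕0⊕1⊕0⊕1⊕0⊕1⊕0⊕1⊕0⊕1⊕0⊕1⊕0⊕0 = 0
Syndrome s16…s1 = 00001 → error at position 1.
Flip position 1: 0100100100011001101010101010100 → 1100100100011001101010101010100

1100100100011001101010101010100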